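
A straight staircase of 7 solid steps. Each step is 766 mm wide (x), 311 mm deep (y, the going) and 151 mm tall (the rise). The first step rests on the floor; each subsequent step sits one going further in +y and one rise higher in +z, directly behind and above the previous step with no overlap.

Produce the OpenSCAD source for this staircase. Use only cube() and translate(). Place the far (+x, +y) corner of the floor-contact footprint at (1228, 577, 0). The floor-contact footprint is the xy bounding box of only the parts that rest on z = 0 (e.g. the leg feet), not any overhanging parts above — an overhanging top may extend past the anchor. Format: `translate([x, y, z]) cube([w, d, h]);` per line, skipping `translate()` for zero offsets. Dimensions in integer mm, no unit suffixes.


translate([462, 266, 0]) cube([766, 311, 151]);
translate([462, 577, 151]) cube([766, 311, 151]);
translate([462, 888, 302]) cube([766, 311, 151]);
translate([462, 1199, 453]) cube([766, 311, 151]);
translate([462, 1510, 604]) cube([766, 311, 151]);
translate([462, 1821, 755]) cube([766, 311, 151]);
translate([462, 2132, 906]) cube([766, 311, 151]);


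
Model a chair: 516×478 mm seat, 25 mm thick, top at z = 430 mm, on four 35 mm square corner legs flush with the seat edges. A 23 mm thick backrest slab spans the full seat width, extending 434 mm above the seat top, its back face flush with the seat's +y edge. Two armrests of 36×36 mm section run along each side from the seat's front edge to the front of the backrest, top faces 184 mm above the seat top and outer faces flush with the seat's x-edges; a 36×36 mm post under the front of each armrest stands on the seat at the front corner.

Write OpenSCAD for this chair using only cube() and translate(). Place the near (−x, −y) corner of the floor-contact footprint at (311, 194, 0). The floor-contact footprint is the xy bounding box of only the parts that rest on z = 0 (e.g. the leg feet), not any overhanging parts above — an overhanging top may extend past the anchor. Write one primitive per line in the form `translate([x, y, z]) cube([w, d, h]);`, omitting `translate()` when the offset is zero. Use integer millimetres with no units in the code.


// leg_h = 430 - 25 = 405
// arm post h = 184 - 36 = 148
translate([311, 194, 405]) cube([516, 478, 25]);
translate([311, 194, 0]) cube([35, 35, 405]);
translate([792, 194, 0]) cube([35, 35, 405]);
translate([311, 637, 0]) cube([35, 35, 405]);
translate([792, 637, 0]) cube([35, 35, 405]);
translate([311, 649, 430]) cube([516, 23, 434]);
translate([311, 194, 578]) cube([36, 455, 36]);
translate([791, 194, 578]) cube([36, 455, 36]);
translate([311, 194, 430]) cube([36, 36, 148]);
translate([791, 194, 430]) cube([36, 36, 148]);


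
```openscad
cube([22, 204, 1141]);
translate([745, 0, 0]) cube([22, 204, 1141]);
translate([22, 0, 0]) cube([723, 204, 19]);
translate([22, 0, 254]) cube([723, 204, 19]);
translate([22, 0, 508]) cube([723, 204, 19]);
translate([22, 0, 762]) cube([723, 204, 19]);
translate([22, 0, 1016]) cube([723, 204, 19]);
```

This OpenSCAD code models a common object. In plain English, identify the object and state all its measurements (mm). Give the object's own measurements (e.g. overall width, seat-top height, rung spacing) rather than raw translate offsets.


An open bookshelf. Two side panels, each 22 mm thick, 204 mm deep and 1141 mm tall, stand 767 mm apart (outside-to-outside). Between them sit 5 shelves, each 19 mm thick and 204 mm deep, spanning the full gap between the sides. The bottom shelf rests on the floor (its underside at z = 0) and the clear gap between one shelf's top and the next shelf's underside is 235 mm.


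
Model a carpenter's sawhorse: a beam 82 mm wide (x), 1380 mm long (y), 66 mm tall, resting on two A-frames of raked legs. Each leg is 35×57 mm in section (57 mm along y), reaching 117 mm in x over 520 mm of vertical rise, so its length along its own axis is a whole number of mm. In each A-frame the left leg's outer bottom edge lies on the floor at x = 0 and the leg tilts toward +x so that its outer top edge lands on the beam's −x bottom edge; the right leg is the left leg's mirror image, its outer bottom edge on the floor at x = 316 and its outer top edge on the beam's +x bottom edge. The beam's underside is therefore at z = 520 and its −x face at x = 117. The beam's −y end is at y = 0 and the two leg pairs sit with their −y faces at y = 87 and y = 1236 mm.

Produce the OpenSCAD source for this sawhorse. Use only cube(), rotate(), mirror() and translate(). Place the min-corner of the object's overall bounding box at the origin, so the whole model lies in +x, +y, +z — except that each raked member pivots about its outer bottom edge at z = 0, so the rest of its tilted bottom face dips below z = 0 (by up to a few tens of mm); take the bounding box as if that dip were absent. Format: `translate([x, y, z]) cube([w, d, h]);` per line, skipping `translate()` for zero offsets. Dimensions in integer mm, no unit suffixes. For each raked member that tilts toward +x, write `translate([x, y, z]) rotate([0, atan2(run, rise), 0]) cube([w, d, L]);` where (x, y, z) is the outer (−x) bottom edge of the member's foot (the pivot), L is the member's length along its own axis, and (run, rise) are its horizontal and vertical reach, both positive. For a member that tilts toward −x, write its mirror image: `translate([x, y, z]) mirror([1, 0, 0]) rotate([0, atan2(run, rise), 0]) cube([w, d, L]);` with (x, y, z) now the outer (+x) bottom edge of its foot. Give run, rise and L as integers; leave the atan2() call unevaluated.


translate([117, 0, 520]) cube([82, 1380, 66]);
translate([0, 87, 0]) rotate([0, atan2(117, 520), 0]) cube([35, 57, 533]);
translate([316, 87, 0]) mirror([1, 0, 0]) rotate([0, atan2(117, 520), 0]) cube([35, 57, 533]);
translate([0, 1236, 0]) rotate([0, atan2(117, 520), 0]) cube([35, 57, 533]);
translate([316, 1236, 0]) mirror([1, 0, 0]) rotate([0, atan2(117, 520), 0]) cube([35, 57, 533]);


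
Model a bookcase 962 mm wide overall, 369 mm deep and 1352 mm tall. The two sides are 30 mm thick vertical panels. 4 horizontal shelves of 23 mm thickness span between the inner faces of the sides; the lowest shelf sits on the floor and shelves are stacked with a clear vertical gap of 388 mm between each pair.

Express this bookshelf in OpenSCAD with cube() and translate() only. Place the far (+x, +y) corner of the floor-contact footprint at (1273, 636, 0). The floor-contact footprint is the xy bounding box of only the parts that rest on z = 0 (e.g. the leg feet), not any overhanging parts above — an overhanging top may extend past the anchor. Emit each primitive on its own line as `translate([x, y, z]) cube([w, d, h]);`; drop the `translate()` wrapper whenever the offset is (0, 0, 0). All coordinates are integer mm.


translate([311, 267, 0]) cube([30, 369, 1352]);
translate([1243, 267, 0]) cube([30, 369, 1352]);
translate([341, 267, 0]) cube([902, 369, 23]);
translate([341, 267, 411]) cube([902, 369, 23]);
translate([341, 267, 822]) cube([902, 369, 23]);
translate([341, 267, 1233]) cube([902, 369, 23]);


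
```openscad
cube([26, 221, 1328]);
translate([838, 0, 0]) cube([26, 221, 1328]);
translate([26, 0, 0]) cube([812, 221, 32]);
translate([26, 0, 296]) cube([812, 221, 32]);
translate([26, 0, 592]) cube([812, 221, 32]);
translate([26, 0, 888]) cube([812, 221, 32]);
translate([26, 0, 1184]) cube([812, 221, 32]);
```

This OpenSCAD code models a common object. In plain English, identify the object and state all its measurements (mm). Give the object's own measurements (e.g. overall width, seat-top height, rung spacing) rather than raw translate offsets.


An open bookshelf. Two side panels, each 26 mm thick, 221 mm deep and 1328 mm tall, stand 864 mm apart (outside-to-outside). Between them sit 5 shelves, each 32 mm thick and 221 mm deep, spanning the full gap between the sides. The bottom shelf rests on the floor (its underside at z = 0) and the clear gap between one shelf's top and the next shelf's underside is 264 mm.


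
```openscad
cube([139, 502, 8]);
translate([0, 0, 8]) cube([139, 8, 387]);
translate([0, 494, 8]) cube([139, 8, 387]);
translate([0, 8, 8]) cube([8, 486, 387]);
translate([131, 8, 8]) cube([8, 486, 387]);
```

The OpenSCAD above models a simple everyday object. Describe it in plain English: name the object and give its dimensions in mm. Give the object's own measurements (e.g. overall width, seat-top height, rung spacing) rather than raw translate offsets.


An open-topped rectangular box: outside dimensions 139×502×395 mm, with a uniform wall and base thickness of 8 mm. The base is a full 139×502 slab on the floor; four walls sit on top of the base. The front and back walls (the −y and +y sides) span the full width; the two side walls fit between them.


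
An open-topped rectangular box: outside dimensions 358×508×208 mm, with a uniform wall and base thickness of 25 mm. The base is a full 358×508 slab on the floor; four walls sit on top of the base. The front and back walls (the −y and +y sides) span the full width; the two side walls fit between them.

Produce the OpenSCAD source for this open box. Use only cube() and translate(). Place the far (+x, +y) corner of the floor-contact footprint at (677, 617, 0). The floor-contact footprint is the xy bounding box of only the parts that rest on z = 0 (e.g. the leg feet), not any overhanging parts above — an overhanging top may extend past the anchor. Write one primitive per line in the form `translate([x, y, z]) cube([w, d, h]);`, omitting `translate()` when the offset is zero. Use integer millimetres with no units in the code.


translate([319, 109, 0]) cube([358, 508, 25]);
translate([319, 109, 25]) cube([358, 25, 183]);
translate([319, 592, 25]) cube([358, 25, 183]);
translate([319, 134, 25]) cube([25, 458, 183]);
translate([652, 134, 25]) cube([25, 458, 183]);


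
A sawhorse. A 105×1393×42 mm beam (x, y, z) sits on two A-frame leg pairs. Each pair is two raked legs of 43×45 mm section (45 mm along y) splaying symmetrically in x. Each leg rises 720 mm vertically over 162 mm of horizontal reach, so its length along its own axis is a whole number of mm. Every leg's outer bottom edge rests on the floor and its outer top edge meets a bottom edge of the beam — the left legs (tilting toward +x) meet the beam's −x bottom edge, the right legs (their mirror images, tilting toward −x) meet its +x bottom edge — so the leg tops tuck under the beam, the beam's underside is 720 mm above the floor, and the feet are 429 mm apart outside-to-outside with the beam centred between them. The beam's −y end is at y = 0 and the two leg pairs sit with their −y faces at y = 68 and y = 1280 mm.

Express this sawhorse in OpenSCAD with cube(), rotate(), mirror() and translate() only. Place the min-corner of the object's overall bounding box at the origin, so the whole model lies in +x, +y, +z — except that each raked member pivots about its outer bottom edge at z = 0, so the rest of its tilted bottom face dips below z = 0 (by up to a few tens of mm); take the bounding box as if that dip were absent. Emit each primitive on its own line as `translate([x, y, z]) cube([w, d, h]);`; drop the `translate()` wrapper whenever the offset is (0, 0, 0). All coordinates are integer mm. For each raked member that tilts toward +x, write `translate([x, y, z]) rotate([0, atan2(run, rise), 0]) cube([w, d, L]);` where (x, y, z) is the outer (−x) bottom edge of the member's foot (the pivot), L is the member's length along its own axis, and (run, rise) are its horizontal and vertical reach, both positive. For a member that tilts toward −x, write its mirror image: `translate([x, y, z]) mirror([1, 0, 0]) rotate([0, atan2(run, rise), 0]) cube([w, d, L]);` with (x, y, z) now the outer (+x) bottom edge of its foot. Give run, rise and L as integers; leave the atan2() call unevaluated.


// leg length = √(162² + 720²) = 738
// right-leg outer foot x = 2·162 + 105 = 429
// beam min-corner = (162, 0, 720)
translate([162, 0, 720]) cube([105, 1393, 42]);
translate([0, 68, 0]) rotate([0, atan2(162, 720), 0]) cube([43, 45, 738]);
translate([429, 68, 0]) mirror([1, 0, 0]) rotate([0, atan2(162, 720), 0]) cube([43, 45, 738]);
translate([0, 1280, 0]) rotate([0, atan2(162, 720), 0]) cube([43, 45, 738]);
translate([429, 1280, 0]) mirror([1, 0, 0]) rotate([0, atan2(162, 720), 0]) cube([43, 45, 738]);


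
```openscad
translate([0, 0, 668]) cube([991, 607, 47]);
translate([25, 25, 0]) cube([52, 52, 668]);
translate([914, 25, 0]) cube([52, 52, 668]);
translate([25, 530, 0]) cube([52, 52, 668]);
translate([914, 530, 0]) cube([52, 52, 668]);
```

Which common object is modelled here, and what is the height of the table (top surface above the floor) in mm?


A table. The table height is 715 mm.

A 991×607×47 slab sits at z = 668 on four 52 mm square posts — a table. The top surface is at 668 + 47 = 715 mm.


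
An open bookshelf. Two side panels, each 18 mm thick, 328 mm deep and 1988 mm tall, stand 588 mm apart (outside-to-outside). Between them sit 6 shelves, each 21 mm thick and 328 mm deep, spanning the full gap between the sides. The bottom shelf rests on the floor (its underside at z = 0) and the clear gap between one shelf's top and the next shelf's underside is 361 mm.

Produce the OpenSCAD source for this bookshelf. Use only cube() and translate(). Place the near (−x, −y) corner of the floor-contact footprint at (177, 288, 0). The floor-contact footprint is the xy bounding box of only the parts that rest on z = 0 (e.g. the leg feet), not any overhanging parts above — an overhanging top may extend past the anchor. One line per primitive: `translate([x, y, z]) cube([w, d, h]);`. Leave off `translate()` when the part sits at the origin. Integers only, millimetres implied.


translate([177, 288, 0]) cube([18, 328, 1988]);
translate([747, 288, 0]) cube([18, 328, 1988]);
translate([195, 288, 0]) cube([552, 328, 21]);
translate([195, 288, 382]) cube([552, 328, 21]);
translate([195, 288, 764]) cube([552, 328, 21]);
translate([195, 288, 1146]) cube([552, 328, 21]);
translate([195, 288, 1528]) cube([552, 328, 21]);
translate([195, 288, 1910]) cube([552, 328, 21]);


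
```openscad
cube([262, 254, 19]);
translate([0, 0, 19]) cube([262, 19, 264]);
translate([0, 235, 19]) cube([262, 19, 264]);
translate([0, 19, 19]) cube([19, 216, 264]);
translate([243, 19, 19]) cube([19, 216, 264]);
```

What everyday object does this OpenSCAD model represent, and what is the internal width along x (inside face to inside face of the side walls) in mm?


An open box. The internal width is 224 mm.

A 262×254 base slab with four walls standing on it — an open box. The base is 262 mm wide and the walls are 19 mm thick, so the internal width is 262 − 2 × 19 = 224 mm.


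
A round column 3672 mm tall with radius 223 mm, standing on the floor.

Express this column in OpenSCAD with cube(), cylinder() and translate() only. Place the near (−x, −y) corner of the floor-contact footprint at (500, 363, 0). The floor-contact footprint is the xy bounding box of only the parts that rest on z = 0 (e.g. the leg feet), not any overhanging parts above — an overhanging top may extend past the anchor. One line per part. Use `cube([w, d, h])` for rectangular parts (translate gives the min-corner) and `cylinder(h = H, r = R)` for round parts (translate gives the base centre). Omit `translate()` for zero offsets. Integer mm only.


translate([723, 586, 0]) cylinder(h = 3672, r = 223);


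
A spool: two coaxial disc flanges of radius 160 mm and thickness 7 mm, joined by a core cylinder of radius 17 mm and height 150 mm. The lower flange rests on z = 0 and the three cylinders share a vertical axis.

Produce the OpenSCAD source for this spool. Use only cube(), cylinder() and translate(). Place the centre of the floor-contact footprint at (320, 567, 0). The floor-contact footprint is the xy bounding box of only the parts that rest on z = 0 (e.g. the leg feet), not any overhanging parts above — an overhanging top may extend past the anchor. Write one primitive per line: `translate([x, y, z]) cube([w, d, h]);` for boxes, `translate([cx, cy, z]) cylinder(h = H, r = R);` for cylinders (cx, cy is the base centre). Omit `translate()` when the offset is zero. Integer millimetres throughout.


translate([320, 567, 0]) cylinder(h = 7, r = 160);
translate([320, 567, 7]) cylinder(h = 150, r = 17);
translate([320, 567, 157]) cylinder(h = 7, r = 160);


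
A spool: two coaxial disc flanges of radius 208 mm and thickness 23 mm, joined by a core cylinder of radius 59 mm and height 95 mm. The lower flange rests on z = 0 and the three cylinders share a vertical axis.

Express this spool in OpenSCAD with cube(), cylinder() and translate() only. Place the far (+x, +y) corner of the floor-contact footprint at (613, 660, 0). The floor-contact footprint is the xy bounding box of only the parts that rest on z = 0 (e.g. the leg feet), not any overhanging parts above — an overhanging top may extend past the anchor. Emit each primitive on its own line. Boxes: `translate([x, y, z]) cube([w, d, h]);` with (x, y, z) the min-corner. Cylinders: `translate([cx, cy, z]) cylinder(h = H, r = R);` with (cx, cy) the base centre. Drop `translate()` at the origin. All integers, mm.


translate([405, 452, 0]) cylinder(h = 23, r = 208);
translate([405, 452, 23]) cylinder(h = 95, r = 59);
translate([405, 452, 118]) cylinder(h = 23, r = 208);


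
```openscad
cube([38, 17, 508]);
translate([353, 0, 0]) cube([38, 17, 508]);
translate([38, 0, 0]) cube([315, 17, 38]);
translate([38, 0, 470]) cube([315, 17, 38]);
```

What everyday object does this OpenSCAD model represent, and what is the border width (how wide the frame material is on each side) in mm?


A picture frame. The border width is 38 mm.

Four thin pieces enclosing a rectangular opening — a picture frame. The two full-height stiles are 508 mm tall; the top rail sits at z = 470 and is 38 mm tall, so the border above the opening is 508 − 470 = 38 mm, matching the stile x-width.


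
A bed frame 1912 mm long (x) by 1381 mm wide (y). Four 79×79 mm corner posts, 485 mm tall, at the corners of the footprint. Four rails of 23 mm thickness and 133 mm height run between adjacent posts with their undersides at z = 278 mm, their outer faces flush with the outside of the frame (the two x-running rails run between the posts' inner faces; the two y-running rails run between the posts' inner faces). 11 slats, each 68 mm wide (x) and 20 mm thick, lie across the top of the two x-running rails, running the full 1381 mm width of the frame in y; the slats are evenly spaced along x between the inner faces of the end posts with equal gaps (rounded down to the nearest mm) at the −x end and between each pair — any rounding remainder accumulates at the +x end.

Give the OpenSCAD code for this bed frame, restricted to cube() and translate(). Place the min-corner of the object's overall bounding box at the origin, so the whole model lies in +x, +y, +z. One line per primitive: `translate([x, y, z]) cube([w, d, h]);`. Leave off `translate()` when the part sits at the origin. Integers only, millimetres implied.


cube([79, 79, 485]);
translate([0, 1302, 0]) cube([79, 79, 485]);
translate([1833, 0, 0]) cube([79, 79, 485]);
translate([1833, 1302, 0]) cube([79, 79, 485]);
translate([79, 0, 278]) cube([1754, 23, 133]);
translate([79, 1358, 278]) cube([1754, 23, 133]);
translate([0, 79, 278]) cube([23, 1223, 133]);
translate([1889, 79, 278]) cube([23, 1223, 133]);
translate([162, 0, 411]) cube([68, 1381, 20]);
translate([313, 0, 411]) cube([68, 1381, 20]);
translate([464, 0, 411]) cube([68, 1381, 20]);
translate([615, 0, 411]) cube([68, 1381, 20]);
translate([766, 0, 411]) cube([68, 1381, 20]);
translate([917, 0, 411]) cube([68, 1381, 20]);
translate([1068, 0, 411]) cube([68, 1381, 20]);
translate([1219, 0, 411]) cube([68, 1381, 20]);
translate([1370, 0, 411]) cube([68, 1381, 20]);
translate([1521, 0, 411]) cube([68, 1381, 20]);
translate([1672, 0, 411]) cube([68, 1381, 20]);


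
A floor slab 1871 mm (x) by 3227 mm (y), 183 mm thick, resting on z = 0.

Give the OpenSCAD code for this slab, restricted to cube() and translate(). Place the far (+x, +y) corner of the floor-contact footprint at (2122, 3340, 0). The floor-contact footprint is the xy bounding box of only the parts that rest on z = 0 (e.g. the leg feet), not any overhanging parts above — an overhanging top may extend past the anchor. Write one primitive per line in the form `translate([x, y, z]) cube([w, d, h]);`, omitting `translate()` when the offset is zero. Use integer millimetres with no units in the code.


translate([251, 113, 0]) cube([1871, 3227, 183]);


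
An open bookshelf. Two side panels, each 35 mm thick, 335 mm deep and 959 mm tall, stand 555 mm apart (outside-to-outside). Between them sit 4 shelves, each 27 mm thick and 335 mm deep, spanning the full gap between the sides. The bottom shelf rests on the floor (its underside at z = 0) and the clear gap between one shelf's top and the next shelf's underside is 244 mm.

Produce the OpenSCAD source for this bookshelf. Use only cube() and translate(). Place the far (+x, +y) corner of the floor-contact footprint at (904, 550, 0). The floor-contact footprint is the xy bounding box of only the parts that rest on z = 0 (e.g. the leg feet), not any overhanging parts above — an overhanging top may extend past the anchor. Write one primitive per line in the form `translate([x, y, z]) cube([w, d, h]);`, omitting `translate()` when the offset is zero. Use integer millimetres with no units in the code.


translate([349, 215, 0]) cube([35, 335, 959]);
translate([869, 215, 0]) cube([35, 335, 959]);
translate([384, 215, 0]) cube([485, 335, 27]);
translate([384, 215, 271]) cube([485, 335, 27]);
translate([384, 215, 542]) cube([485, 335, 27]);
translate([384, 215, 813]) cube([485, 335, 27]);


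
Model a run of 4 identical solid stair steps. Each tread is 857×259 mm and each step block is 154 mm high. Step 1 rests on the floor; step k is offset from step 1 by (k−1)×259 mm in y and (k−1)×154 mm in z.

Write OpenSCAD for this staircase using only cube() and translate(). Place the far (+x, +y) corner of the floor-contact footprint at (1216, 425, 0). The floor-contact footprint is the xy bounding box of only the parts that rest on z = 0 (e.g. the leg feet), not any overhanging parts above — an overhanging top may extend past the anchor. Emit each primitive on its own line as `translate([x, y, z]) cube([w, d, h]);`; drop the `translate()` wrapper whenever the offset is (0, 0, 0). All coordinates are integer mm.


translate([359, 166, 0]) cube([857, 259, 154]);
translate([359, 425, 154]) cube([857, 259, 154]);
translate([359, 684, 308]) cube([857, 259, 154]);
translate([359, 943, 462]) cube([857, 259, 154]);


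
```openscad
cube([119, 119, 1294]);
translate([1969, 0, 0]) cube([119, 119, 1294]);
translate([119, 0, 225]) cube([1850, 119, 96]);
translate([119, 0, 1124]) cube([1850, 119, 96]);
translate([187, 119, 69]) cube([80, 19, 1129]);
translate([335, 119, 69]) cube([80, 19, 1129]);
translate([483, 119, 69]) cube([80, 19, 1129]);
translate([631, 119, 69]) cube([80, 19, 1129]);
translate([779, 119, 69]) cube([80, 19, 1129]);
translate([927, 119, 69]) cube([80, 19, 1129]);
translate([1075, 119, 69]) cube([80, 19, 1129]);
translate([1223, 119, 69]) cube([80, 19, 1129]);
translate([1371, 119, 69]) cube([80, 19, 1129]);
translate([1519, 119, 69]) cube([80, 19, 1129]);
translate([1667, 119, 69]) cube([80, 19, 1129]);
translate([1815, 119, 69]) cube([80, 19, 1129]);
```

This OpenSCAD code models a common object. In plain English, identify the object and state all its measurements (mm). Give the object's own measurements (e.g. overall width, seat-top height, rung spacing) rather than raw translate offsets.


A fence section. Two 119×119 mm posts, 1294 mm tall, stand on the floor with a clear span of 1850 mm between their inner faces. Two horizontal rails of 119×96 mm section span the gap between the posts with their undersides at z = 225 mm and z = 1124 mm, flush with the posts' −y face. 12 pickets, each 80 mm wide, 19 mm thick and 1129 mm tall, are fixed to the +y face of the rails with their bottoms at z = 69 mm, spaced across the span with a 68 mm gap after the −x post and between neighbouring pickets, with 74 mm left before the +x post.


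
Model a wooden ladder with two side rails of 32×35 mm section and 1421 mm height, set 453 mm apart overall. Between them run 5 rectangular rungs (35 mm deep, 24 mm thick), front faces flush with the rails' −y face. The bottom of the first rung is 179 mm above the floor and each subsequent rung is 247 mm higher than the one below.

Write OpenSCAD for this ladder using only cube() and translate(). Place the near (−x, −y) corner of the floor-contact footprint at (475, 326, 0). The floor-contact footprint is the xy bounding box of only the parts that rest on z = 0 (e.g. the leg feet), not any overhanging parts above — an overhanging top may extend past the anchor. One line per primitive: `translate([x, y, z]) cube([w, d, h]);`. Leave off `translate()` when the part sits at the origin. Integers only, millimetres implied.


translate([475, 326, 0]) cube([32, 35, 1421]);
translate([896, 326, 0]) cube([32, 35, 1421]);
translate([507, 326, 179]) cube([389, 35, 24]);
translate([507, 326, 426]) cube([389, 35, 24]);
translate([507, 326, 673]) cube([389, 35, 24]);
translate([507, 326, 920]) cube([389, 35, 24]);
translate([507, 326, 1167]) cube([389, 35, 24]);


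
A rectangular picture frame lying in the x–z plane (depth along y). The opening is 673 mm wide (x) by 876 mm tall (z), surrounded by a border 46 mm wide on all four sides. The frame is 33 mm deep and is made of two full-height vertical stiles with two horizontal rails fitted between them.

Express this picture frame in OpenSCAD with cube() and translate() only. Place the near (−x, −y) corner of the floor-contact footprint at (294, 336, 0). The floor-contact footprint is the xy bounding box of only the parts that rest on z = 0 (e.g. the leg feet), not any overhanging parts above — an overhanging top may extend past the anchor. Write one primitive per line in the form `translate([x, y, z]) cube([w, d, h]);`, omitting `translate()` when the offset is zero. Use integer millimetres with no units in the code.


translate([294, 336, 0]) cube([46, 33, 968]);
translate([1013, 336, 0]) cube([46, 33, 968]);
translate([340, 336, 0]) cube([673, 33, 46]);
translate([340, 336, 922]) cube([673, 33, 46]);


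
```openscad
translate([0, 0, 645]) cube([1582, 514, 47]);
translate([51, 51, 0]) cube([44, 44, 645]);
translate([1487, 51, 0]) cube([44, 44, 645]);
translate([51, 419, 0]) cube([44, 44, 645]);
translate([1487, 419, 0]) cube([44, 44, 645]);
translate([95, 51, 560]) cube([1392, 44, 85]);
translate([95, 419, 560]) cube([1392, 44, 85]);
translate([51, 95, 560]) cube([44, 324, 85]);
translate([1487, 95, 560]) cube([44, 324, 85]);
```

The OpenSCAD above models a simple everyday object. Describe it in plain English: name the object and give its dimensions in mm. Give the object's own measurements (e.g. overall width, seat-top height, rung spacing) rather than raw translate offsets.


A rectangular dining table. The top is 1582×514×47 mm with its upper surface at z = 692 mm. It stands on four 44×44 mm square legs, each inset 51 mm from the nearest pair of top edges, running from the floor to the underside of the top. Four apron rails, 44 mm thick and 85 mm tall, run between adjacent legs with their top edges flush with the underside of the top and their outer faces flush with the legs' outer faces.


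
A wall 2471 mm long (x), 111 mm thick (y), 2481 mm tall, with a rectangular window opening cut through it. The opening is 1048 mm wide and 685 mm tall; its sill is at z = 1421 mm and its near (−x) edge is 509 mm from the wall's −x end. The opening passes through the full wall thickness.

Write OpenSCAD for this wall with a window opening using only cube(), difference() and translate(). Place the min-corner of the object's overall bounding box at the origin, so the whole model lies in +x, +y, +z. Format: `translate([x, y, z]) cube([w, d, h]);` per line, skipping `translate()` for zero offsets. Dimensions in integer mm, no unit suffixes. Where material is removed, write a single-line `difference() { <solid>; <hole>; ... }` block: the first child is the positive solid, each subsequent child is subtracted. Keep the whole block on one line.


difference() { cube([2471, 111, 2481]); translate([509, 0, 1421]) cube([1048, 111, 685]); }


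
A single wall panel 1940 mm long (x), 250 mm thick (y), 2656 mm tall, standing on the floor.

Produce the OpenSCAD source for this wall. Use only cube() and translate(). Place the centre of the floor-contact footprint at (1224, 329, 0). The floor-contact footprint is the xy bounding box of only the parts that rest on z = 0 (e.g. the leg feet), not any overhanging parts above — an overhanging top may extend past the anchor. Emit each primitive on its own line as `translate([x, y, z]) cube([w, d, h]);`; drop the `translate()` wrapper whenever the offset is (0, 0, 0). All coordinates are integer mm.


translate([254, 204, 0]) cube([1940, 250, 2656]);


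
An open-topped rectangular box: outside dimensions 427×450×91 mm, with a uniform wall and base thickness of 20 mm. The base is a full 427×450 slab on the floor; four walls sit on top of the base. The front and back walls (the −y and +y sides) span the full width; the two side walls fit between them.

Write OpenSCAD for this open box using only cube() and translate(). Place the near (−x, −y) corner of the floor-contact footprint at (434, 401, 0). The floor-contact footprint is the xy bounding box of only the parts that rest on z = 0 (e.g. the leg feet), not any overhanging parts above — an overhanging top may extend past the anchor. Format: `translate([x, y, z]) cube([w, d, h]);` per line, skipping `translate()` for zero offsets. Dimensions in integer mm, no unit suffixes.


translate([434, 401, 0]) cube([427, 450, 20]);
translate([434, 401, 20]) cube([427, 20, 71]);
translate([434, 831, 20]) cube([427, 20, 71]);
translate([434, 421, 20]) cube([20, 410, 71]);
translate([841, 421, 20]) cube([20, 410, 71]);


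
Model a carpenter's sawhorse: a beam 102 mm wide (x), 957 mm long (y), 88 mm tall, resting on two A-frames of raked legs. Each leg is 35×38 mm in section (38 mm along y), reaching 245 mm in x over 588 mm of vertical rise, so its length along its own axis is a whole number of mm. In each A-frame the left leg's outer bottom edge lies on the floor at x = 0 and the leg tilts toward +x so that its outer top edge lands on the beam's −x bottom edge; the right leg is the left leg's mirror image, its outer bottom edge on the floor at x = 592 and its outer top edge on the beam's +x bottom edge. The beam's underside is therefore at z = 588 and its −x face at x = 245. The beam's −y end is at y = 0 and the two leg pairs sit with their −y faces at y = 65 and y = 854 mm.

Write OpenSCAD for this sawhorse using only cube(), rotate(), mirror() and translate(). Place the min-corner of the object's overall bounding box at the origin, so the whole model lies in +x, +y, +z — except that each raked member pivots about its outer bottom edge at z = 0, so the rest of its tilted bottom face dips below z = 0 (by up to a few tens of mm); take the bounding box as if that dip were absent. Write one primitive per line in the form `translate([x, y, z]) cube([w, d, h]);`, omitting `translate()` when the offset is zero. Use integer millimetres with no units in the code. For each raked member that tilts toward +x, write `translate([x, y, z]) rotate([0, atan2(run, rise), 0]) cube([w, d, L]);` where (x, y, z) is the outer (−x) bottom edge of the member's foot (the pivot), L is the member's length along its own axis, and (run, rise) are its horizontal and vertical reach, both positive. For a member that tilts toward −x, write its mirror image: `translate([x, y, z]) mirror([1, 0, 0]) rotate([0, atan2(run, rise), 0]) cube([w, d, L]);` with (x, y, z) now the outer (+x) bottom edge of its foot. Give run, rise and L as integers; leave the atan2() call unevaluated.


// leg length = √(245² + 588²) = 637
// right-leg outer foot x = 2·245 + 102 = 592
// beam min-corner = (245, 0, 588)
translate([245, 0, 588]) cube([102, 957, 88]);
translate([0, 65, 0]) rotate([0, atan2(245, 588), 0]) cube([35, 38, 637]);
translate([592, 65, 0]) mirror([1, 0, 0]) rotate([0, atan2(245, 588), 0]) cube([35, 38, 637]);
translate([0, 854, 0]) rotate([0, atan2(245, 588), 0]) cube([35, 38, 637]);
translate([592, 854, 0]) mirror([1, 0, 0]) rotate([0, atan2(245, 588), 0]) cube([35, 38, 637]);


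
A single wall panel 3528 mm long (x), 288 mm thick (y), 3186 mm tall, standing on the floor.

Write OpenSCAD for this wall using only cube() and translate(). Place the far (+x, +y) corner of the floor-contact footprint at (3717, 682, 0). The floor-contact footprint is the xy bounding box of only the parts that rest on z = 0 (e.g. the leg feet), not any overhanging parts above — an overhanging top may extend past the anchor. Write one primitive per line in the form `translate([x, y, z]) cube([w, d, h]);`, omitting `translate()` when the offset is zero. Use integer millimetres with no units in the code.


translate([189, 394, 0]) cube([3528, 288, 3186]);


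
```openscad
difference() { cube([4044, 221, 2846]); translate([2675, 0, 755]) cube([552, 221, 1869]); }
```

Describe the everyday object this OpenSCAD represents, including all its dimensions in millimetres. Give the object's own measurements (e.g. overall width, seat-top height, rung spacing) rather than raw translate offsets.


A wall 4044 mm long (x), 221 mm thick (y), 2846 mm tall, with a rectangular window opening cut through it. The opening is 552 mm wide and 1869 mm tall; its sill is at z = 755 mm and its near (−x) edge is 2675 mm from the wall's −x end. The opening passes through the full wall thickness.


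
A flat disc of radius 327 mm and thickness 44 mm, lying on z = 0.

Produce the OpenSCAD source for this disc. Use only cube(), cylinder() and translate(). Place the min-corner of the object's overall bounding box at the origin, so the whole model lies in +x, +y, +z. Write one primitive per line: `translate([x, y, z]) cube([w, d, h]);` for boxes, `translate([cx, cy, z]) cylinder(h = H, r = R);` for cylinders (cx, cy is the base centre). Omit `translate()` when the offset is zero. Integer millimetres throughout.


translate([327, 327, 0]) cylinder(h = 44, r = 327);


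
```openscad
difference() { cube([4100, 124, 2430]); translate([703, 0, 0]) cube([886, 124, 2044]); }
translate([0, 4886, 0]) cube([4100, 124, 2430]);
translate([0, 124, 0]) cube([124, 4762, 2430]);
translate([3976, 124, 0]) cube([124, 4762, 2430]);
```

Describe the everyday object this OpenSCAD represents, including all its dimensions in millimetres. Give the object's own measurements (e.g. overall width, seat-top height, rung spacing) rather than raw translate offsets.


A single room: four walls, each 2430 mm tall and 124 mm thick, enclosing an outside footprint 4100×5010 mm (x × y), no floor or roof. The front and back walls (−y and +y sides) run the full x-width; the side walls fit between their inner faces. A door opening 886 mm wide and 2044 mm tall is cut through the front wall from the floor up, its −x edge 703 mm from the wall's −x end.


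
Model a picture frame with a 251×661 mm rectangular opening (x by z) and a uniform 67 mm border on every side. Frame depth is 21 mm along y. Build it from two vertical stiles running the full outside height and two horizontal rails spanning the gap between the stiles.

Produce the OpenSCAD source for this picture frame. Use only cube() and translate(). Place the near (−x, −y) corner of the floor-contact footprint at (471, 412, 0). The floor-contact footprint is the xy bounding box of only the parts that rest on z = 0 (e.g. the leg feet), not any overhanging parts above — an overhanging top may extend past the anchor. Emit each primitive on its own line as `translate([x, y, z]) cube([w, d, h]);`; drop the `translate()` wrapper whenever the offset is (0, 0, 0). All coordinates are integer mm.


translate([471, 412, 0]) cube([67, 21, 795]);
translate([789, 412, 0]) cube([67, 21, 795]);
translate([538, 412, 0]) cube([251, 21, 67]);
translate([538, 412, 728]) cube([251, 21, 67]);


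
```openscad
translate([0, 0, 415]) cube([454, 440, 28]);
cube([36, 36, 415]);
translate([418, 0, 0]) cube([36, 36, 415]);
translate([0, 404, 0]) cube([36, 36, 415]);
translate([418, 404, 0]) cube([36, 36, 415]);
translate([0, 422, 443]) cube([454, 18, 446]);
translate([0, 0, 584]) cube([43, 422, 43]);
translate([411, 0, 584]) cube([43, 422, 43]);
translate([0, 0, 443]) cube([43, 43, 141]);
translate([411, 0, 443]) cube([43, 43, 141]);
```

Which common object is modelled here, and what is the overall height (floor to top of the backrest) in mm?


A chair. The overall height is 889 mm.

A slab on four corner posts with a tall panel at the back — a chair. The seat slab sits at z = 415 with thickness 28, and the 446 mm backrest starts at the seat top, so the overall height is 415 + 28 + 446 = 889 mm.


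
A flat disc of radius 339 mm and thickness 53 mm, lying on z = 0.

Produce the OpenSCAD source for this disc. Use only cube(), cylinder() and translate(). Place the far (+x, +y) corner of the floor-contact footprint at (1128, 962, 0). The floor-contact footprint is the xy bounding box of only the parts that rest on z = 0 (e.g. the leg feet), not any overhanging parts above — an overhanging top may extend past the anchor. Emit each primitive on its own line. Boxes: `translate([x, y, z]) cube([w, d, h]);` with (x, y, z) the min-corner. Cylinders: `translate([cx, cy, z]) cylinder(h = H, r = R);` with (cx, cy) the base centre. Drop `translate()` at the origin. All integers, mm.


translate([789, 623, 0]) cylinder(h = 53, r = 339);


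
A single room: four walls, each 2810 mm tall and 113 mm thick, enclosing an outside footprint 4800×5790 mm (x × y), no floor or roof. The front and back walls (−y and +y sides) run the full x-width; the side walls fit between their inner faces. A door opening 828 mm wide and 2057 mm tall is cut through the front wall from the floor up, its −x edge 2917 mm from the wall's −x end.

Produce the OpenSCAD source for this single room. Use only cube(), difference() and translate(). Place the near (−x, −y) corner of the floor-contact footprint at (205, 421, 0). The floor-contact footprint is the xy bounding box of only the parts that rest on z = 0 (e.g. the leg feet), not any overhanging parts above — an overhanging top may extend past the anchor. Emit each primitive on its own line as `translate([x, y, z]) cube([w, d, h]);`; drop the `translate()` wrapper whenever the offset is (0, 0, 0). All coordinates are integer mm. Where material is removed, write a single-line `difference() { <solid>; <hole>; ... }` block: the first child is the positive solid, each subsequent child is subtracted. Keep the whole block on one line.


difference() { translate([205, 421, 0]) cube([4800, 113, 2810]); translate([3122, 421, 0]) cube([828, 113, 2057]); }
translate([205, 6098, 0]) cube([4800, 113, 2810]);
translate([205, 534, 0]) cube([113, 5564, 2810]);
translate([4892, 534, 0]) cube([113, 5564, 2810]);


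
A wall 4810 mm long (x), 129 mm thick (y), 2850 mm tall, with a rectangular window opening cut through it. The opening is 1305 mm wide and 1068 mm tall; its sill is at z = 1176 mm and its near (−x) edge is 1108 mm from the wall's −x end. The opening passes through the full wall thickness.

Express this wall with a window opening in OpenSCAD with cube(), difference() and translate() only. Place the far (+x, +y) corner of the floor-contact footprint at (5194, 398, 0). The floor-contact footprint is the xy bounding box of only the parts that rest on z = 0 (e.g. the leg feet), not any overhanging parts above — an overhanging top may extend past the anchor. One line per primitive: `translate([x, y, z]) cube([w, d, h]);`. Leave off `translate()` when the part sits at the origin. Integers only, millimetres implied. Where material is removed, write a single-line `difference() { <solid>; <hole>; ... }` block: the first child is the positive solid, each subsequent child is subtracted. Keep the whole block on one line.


difference() { translate([384, 269, 0]) cube([4810, 129, 2850]); translate([1492, 269, 1176]) cube([1305, 129, 1068]); }
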